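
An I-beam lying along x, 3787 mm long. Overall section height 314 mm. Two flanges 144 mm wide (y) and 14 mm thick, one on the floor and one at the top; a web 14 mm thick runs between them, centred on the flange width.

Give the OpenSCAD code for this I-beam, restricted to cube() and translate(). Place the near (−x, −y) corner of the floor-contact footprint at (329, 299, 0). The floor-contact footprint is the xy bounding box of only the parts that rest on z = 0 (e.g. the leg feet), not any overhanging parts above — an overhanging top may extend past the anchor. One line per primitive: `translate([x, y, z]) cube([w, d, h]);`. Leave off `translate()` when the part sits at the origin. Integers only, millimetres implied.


translate([329, 299, 0]) cube([3787, 144, 14]);
translate([329, 364, 14]) cube([3787, 14, 286]);
translate([329, 299, 300]) cube([3787, 144, 14]);


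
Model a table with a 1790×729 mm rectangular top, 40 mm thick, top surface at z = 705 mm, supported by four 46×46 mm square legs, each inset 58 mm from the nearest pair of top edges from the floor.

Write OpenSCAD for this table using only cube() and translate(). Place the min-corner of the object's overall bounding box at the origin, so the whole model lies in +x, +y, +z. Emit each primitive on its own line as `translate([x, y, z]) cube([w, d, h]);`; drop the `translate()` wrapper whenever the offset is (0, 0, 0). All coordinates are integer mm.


translate([0, 0, 665]) cube([1790, 729, 40]);
translate([58, 58, 0]) cube([46, 46, 665]);
translate([1686, 58, 0]) cube([46, 46, 665]);
translate([58, 625, 0]) cube([46, 46, 665]);
translate([1686, 625, 0]) cube([46, 46, 665]);


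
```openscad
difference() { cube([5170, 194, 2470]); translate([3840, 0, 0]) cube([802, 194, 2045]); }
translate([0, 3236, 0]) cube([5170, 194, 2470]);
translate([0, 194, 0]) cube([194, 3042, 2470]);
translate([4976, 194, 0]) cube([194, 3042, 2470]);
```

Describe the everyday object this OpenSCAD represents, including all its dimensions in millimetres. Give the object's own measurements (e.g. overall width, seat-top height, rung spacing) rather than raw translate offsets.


A single room: four walls, each 2470 mm tall and 194 mm thick, enclosing an outside footprint 5170×3430 mm (x × y), no floor or roof. The front and back walls (−y and +y sides) run the full x-width; the side walls fit between their inner faces. A door opening 802 mm wide and 2045 mm tall is cut through the front wall from the floor up, its −x edge 3840 mm from the wall's −x end.


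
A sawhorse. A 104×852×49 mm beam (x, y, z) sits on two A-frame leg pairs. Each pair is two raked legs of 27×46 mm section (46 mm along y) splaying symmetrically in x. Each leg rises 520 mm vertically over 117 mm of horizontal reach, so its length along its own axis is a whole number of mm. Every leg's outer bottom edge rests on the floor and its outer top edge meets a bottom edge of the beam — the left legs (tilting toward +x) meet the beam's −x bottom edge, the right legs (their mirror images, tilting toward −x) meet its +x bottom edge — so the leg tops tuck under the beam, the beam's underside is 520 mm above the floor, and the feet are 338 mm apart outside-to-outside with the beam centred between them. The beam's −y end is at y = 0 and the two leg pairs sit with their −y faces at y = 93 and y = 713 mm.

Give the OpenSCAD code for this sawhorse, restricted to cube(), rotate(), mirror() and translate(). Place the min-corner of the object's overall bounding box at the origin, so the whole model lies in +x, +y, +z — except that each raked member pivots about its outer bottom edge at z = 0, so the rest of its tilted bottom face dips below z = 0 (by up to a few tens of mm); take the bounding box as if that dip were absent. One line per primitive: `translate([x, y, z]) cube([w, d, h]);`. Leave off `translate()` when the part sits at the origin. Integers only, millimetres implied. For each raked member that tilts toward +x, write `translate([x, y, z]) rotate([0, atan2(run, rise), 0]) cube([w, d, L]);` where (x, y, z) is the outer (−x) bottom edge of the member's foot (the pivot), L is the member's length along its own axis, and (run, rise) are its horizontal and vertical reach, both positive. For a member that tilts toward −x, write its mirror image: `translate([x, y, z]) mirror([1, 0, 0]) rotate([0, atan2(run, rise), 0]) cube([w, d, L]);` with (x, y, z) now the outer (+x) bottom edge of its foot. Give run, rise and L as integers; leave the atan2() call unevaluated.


// leg length = √(117² + 520²) = 533
// right-leg outer foot x = 2·117 + 104 = 338
// beam min-corner = (117, 0, 520)
translate([117, 0, 520]) cube([104, 852, 49]);
translate([0, 93, 0]) rotate([0, atan2(117, 520), 0]) cube([27, 46, 533]);
translate([338, 93, 0]) mirror([1, 0, 0]) rotate([0, atan2(117, 520), 0]) cube([27, 46, 533]);
translate([0, 713, 0]) rotate([0, atan2(117, 520), 0]) cube([27, 46, 533]);
translate([338, 713, 0]) mirror([1, 0, 0]) rotate([0, atan2(117, 520), 0]) cube([27, 46, 533]);


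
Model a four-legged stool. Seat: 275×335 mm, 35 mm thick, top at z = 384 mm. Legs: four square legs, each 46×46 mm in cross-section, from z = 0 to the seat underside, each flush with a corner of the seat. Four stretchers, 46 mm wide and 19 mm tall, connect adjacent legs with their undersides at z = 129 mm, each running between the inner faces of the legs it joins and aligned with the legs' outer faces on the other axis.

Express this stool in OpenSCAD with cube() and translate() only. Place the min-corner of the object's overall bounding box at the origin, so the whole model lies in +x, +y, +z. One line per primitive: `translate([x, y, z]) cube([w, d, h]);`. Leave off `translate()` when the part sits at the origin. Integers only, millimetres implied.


// leg_h = 384 - 35 = 349
// stretcher span = 275 - 2*46 = 183
translate([0, 0, 349]) cube([275, 335, 35]);
cube([46, 46, 349]);
translate([229, 0, 0]) cube([46, 46, 349]);
translate([0, 289, 0]) cube([46, 46, 349]);
translate([229, 289, 0]) cube([46, 46, 349]);
translate([46, 0, 129]) cube([183, 46, 19]);
translate([46, 289, 129]) cube([183, 46, 19]);
translate([0, 46, 129]) cube([46, 243, 19]);
translate([229, 46, 129]) cube([46, 243, 19]);


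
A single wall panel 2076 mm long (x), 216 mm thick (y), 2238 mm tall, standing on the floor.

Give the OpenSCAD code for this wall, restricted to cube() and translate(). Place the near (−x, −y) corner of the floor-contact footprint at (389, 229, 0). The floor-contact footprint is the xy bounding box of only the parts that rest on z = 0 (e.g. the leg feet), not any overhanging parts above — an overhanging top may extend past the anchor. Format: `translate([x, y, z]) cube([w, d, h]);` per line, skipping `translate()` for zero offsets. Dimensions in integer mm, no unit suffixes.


translate([389, 229, 0]) cube([2076, 216, 2238]);


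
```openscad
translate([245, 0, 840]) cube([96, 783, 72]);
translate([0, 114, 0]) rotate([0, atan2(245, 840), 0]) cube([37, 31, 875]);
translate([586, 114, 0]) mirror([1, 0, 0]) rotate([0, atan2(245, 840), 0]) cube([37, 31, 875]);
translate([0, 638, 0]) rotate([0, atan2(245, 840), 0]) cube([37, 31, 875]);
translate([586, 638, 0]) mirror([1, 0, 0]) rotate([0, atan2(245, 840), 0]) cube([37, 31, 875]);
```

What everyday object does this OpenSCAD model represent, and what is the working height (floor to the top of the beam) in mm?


A sawhorse. The overall height is 912 mm.

A beam across two mirrored pairs of raked legs — a sawhorse. The beam's underside is at z = 840 (matching the legs' vertical rise in atan2(245, 840)) and the beam is 72 mm tall, so its top is at 840 + 72 = 912 mm. The raked legs top out at the beam's underside, so that is the highest point.


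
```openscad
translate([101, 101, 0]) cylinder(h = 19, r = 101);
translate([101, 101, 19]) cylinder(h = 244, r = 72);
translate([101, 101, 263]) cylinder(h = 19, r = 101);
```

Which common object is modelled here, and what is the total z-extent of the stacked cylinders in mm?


A spool. The overall height is 282 mm.

Three coaxial cylinders, large–small–large — a spool. Two 19 mm flanges and a 244 mm core give 19 + 244 + 19 = 282 mm.


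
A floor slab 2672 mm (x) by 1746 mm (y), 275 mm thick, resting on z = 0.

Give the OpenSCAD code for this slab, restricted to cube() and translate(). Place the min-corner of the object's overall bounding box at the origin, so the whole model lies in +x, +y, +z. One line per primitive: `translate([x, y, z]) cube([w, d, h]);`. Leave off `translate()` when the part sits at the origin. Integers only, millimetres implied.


cube([2672, 1746, 275]);


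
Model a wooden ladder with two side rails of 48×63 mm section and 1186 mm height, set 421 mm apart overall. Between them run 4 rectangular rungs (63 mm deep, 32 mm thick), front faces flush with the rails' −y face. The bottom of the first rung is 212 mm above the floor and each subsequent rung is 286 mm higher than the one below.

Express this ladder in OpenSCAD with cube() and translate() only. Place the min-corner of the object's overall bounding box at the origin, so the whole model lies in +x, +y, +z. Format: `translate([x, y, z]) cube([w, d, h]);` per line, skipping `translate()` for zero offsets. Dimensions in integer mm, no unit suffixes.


// rung span = 421 - 2*48 = 325
// rung[k] z = 212 + k*286
cube([48, 63, 1186]);
translate([373, 0, 0]) cube([48, 63, 1186]);
translate([48, 0, 212]) cube([325, 63, 32]);
translate([48, 0, 498]) cube([325, 63, 32]);
translate([48, 0, 784]) cube([325, 63, 32]);
translate([48, 0, 1070]) cube([325, 63, 32]);


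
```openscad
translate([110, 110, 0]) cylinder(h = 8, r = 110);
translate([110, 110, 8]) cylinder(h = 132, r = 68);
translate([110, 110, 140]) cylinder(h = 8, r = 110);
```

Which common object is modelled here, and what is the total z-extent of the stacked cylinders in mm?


A spool. The overall height is 148 mm.

Three coaxial cylinders, large–small–large — a spool. Two 8 mm flanges and a 132 mm core give 8 + 132 + 8 = 148 mm.


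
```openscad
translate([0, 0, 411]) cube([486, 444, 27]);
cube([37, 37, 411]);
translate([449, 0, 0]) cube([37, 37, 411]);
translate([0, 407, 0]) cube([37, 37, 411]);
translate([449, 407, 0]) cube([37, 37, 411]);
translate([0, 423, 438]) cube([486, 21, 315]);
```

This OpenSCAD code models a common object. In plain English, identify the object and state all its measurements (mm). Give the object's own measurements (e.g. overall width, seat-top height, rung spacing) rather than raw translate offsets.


A chair. The seat is a 486×444×27 mm slab with its top at z = 438 mm, on four 37×37 mm corner legs (flush with the seat edges, standing on z = 0). A flat backrest 21 mm thick, 315 mm tall, spans the full seat width and rises from the seat top along its +y edge, rear face flush with the rear of the seat.


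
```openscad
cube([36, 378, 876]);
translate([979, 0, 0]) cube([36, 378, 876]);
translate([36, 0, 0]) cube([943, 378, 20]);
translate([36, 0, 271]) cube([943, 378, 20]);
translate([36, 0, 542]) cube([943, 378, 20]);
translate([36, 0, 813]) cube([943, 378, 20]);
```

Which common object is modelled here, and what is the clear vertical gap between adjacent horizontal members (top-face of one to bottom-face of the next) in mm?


A bookshelf. The clear shelf gap is 251 mm.

Two tall side panels with 4 horizontal boards between them — a bookshelf. The first two shelf undersides are at z = 0 and z = 271; with shelf thickness 20, the clear gap is 271 − 0 − 20 = 251 mm.


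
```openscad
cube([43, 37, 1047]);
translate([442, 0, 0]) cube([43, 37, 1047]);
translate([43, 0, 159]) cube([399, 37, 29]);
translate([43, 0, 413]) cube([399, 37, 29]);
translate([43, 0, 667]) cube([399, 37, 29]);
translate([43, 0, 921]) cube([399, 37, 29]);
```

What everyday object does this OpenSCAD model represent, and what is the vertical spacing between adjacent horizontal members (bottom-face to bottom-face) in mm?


A ladder. The rung spacing is 254 mm.

Two tall 43×37 posts with 4 short bars between them — a ladder. Adjacent rungs sit at z = 159 and z = 413, so the spacing is 413 − 159 = 254 mm.


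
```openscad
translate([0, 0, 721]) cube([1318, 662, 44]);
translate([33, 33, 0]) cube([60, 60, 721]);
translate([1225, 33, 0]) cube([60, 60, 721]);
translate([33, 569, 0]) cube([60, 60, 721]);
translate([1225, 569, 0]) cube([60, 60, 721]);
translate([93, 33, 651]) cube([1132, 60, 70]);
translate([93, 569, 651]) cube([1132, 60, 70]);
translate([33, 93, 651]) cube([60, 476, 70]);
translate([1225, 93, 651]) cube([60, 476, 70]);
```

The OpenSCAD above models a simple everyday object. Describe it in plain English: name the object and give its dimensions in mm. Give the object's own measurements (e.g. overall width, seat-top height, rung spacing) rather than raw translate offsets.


A table: top 1318 mm (x) × 662 mm (y), 44 mm thick, upper face at z = 765 mm, on four 60×60 mm square legs, each inset 33 mm from the nearest pair of top edges from z = 0 to the bottom of the top. Four apron rails, 60 mm thick and 70 mm tall, run between adjacent legs with their top edges flush with the underside of the top and their outer faces flush with the legs' outer faces.


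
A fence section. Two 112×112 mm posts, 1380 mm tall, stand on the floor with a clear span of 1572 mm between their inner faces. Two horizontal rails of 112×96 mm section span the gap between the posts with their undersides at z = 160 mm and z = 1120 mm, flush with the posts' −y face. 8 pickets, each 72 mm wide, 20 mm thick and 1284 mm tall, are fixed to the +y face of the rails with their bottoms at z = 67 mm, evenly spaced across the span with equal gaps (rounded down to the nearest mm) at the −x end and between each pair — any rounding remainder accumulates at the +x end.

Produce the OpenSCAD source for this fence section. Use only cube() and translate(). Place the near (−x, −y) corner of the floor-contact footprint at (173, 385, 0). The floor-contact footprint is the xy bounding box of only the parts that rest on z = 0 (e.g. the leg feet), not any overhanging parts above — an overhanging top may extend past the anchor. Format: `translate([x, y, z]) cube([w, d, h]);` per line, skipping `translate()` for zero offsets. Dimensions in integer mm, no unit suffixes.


translate([173, 385, 0]) cube([112, 112, 1380]);
translate([1857, 385, 0]) cube([112, 112, 1380]);
translate([285, 385, 160]) cube([1572, 112, 96]);
translate([285, 385, 1120]) cube([1572, 112, 96]);
translate([395, 497, 67]) cube([72, 20, 1284]);
translate([577, 497, 67]) cube([72, 20, 1284]);
translate([759, 497, 67]) cube([72, 20, 1284]);
translate([941, 497, 67]) cube([72, 20, 1284]);
translate([1123, 497, 67]) cube([72, 20, 1284]);
translate([1305, 497, 67]) cube([72, 20, 1284]);
translate([1487, 497, 67]) cube([72, 20, 1284]);
translate([1669, 497, 67]) cube([72, 20, 1284]);


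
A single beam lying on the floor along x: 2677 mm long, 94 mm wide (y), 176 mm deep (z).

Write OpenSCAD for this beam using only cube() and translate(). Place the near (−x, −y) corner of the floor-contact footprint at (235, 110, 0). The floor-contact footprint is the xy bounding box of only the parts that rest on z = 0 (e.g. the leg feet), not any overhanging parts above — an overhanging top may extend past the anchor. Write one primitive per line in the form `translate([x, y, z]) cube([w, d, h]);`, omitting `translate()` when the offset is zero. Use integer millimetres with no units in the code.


translate([235, 110, 0]) cube([2677, 94, 176]);


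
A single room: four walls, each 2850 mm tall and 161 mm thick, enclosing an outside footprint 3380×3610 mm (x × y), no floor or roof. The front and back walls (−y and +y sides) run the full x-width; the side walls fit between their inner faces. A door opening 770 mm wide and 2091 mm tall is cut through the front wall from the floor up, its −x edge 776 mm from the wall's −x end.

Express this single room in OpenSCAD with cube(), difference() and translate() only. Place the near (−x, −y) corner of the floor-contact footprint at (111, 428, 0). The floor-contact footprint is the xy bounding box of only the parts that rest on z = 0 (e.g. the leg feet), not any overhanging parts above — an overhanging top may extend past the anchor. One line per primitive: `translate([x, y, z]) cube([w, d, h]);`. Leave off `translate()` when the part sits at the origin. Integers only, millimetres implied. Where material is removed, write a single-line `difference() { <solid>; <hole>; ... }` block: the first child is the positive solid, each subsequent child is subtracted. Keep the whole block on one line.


difference() { translate([111, 428, 0]) cube([3380, 161, 2850]); translate([887, 428, 0]) cube([770, 161, 2091]); }
translate([111, 3877, 0]) cube([3380, 161, 2850]);
translate([111, 589, 0]) cube([161, 3288, 2850]);
translate([3330, 589, 0]) cube([161, 3288, 2850]);


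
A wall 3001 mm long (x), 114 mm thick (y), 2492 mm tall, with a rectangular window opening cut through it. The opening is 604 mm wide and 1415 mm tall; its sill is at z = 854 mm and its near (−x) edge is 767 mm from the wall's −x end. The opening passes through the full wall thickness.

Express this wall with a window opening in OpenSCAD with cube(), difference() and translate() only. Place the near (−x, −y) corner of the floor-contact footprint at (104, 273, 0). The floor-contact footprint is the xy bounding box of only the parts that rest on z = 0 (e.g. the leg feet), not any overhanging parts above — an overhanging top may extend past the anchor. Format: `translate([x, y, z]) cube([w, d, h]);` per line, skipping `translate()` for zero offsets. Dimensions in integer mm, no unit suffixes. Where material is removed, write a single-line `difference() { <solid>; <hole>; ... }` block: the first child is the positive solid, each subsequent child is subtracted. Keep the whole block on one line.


difference() { translate([104, 273, 0]) cube([3001, 114, 2492]); translate([871, 273, 854]) cube([604, 114, 1415]); }


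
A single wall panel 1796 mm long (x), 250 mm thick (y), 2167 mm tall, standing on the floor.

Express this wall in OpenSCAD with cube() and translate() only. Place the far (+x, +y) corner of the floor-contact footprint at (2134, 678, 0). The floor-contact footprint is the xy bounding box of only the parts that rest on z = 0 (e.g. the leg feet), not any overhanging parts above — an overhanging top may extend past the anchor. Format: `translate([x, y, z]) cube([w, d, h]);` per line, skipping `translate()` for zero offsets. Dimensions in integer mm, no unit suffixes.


translate([338, 428, 0]) cube([1796, 250, 2167]);


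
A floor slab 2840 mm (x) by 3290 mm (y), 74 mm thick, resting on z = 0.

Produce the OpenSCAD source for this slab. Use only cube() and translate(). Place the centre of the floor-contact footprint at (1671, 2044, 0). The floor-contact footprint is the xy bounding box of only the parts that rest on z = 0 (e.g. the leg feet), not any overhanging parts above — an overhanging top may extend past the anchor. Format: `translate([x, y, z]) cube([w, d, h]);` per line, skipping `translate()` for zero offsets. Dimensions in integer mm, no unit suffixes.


translate([251, 399, 0]) cube([2840, 3290, 74]);


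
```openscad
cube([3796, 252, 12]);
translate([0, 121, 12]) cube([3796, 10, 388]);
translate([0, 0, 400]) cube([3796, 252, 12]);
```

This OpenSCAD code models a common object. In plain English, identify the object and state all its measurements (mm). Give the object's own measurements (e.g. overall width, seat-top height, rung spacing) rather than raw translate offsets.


An I-beam lying along x, 3796 mm long. Overall section height 412 mm. Two flanges 252 mm wide (y) and 12 mm thick, one on the floor and one at the top; a web 10 mm thick runs between them, centred on the flange width.


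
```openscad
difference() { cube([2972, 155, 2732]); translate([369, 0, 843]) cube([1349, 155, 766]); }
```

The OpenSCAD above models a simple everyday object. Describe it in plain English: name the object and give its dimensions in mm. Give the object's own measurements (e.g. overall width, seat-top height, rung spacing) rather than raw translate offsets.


A wall 2972 mm long (x), 155 mm thick (y), 2732 mm tall, with a rectangular window opening cut through it. The opening is 1349 mm wide and 766 mm tall; its sill is at z = 843 mm and its near (−x) edge is 369 mm from the wall's −x end. The opening passes through the full wall thickness.


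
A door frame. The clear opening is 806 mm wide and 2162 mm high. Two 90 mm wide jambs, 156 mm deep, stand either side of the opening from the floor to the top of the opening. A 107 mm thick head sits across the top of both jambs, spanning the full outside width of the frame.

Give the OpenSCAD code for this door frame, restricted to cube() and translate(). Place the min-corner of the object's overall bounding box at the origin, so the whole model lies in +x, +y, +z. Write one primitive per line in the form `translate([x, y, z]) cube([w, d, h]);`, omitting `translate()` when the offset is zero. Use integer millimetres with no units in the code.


cube([90, 156, 2162]);
translate([896, 0, 0]) cube([90, 156, 2162]);
translate([0, 0, 2162]) cube([986, 156, 107]);


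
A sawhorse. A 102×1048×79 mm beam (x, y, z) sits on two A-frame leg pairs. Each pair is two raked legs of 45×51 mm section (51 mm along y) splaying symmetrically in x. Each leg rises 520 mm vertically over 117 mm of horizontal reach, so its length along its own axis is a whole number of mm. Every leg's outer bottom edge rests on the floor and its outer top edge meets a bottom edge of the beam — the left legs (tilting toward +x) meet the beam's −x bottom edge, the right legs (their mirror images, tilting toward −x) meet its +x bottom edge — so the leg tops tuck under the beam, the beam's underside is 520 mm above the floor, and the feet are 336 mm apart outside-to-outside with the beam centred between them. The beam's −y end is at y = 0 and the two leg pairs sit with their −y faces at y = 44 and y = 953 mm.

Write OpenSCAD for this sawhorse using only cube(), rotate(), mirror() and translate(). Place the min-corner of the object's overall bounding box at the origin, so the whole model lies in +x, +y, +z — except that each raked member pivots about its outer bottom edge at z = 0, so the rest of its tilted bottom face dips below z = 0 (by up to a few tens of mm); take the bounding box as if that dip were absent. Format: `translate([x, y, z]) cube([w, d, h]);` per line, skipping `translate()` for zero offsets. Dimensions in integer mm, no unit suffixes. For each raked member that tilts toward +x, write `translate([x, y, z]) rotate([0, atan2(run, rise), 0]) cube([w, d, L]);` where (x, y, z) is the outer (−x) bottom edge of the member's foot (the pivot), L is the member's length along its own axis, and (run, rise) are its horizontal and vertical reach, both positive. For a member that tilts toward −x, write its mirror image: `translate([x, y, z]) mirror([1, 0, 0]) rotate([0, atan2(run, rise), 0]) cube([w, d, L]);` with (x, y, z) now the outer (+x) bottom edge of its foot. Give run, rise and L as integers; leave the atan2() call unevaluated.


translate([117, 0, 520]) cube([102, 1048, 79]);
translate([0, 44, 0]) rotate([0, atan2(117, 520), 0]) cube([45, 51, 533]);
translate([336, 44, 0]) mirror([1, 0, 0]) rotate([0, atan2(117, 520), 0]) cube([45, 51, 533]);
translate([0, 953, 0]) rotate([0, atan2(117, 520), 0]) cube([45, 51, 533]);
translate([336, 953, 0]) mirror([1, 0, 0]) rotate([0, atan2(117, 520), 0]) cube([45, 51, 533]);


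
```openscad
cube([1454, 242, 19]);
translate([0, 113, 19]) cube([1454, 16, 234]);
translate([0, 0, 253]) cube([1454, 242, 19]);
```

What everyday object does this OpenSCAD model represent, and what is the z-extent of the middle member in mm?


An I-beam. The web height is 234 mm.

Two wide flanges with a thin centred web — an I-beam. Overall 272 mm minus two 19 mm flanges gives a web of 272 − 2·19 = 234 mm.


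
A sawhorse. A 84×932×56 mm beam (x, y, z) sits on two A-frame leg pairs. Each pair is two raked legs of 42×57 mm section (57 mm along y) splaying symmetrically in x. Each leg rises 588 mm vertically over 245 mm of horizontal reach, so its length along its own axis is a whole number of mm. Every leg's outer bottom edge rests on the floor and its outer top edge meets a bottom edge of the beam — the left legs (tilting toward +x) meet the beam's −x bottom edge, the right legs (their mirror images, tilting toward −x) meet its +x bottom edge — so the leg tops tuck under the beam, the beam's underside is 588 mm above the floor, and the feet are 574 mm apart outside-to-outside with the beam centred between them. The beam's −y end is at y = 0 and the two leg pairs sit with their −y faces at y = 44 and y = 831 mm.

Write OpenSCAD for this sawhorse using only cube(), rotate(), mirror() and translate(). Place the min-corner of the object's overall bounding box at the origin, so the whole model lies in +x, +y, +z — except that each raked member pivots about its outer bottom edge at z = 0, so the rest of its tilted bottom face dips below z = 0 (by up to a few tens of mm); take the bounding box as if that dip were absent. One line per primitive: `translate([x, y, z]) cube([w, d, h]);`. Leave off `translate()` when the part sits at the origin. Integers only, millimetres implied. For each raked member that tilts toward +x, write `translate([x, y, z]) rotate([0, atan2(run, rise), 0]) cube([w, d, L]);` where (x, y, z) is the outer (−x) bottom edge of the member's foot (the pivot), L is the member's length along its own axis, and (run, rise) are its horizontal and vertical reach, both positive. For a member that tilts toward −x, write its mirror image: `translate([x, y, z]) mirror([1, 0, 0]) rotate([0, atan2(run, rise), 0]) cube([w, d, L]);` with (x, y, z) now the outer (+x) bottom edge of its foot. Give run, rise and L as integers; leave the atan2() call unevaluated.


translate([245, 0, 588]) cube([84, 932, 56]);
translate([0, 44, 0]) rotate([0, atan2(245, 588), 0]) cube([42, 57, 637]);
translate([574, 44, 0]) mirror([1, 0, 0]) rotate([0, atan2(245, 588), 0]) cube([42, 57, 637]);
translate([0, 831, 0]) rotate([0, atan2(245, 588), 0]) cube([42, 57, 637]);
translate([574, 831, 0]) mirror([1, 0, 0]) rotate([0, atan2(245, 588), 0]) cube([42, 57, 637]);


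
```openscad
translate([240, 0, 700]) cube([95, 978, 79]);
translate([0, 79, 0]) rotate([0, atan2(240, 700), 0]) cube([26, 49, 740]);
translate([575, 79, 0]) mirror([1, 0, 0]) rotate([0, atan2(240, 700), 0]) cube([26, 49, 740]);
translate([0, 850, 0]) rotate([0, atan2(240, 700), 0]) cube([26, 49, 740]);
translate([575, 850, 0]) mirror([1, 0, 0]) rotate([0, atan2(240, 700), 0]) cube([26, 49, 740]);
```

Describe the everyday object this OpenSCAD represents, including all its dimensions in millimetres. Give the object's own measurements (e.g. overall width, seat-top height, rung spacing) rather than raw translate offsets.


A sawhorse. A 95×978×79 mm beam (x, y, z) sits on two A-frame leg pairs. Each pair is two raked legs of 26×49 mm section (49 mm along y) splaying symmetrically in x. Each leg rises 700 mm vertically over 240 mm of horizontal reach and is 740 mm long along its own axis. Every leg's outer bottom edge rests on the floor and its outer top edge meets a bottom edge of the beam — the left legs (tilting toward +x) meet the beam's −x bottom edge, the right legs (their mirror images, tilting toward −x) meet its +x bottom edge — so the leg tops tuck under the beam, the beam's underside is 700 mm above the floor, and the feet are 575 mm apart outside-to-outside with the beam centred between them. The two leg pairs are set in 79 mm from either end of the beam.


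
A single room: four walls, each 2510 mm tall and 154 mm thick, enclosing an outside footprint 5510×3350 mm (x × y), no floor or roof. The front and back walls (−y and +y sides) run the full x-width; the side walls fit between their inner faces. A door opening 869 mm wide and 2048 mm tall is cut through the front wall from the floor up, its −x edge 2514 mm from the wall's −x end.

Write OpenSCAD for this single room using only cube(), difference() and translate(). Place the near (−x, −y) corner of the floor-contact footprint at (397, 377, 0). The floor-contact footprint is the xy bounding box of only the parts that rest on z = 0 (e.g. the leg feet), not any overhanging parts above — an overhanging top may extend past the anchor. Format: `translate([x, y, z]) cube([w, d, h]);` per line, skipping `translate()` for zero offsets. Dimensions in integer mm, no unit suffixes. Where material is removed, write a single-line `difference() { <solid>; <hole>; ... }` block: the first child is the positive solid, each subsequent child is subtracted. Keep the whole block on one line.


difference() { translate([397, 377, 0]) cube([5510, 154, 2510]); translate([2911, 377, 0]) cube([869, 154, 2048]); }
translate([397, 3573, 0]) cube([5510, 154, 2510]);
translate([397, 531, 0]) cube([154, 3042, 2510]);
translate([5753, 531, 0]) cube([154, 3042, 2510]);


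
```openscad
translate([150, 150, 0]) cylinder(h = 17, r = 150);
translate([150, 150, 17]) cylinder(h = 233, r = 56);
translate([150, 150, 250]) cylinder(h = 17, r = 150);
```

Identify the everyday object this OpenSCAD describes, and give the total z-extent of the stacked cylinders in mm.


A spool. The overall height is 267 mm.

Three coaxial cylinders, large–small–large — a spool. Two 17 mm flanges and a 233 mm core give 17 + 233 + 17 = 267 mm.


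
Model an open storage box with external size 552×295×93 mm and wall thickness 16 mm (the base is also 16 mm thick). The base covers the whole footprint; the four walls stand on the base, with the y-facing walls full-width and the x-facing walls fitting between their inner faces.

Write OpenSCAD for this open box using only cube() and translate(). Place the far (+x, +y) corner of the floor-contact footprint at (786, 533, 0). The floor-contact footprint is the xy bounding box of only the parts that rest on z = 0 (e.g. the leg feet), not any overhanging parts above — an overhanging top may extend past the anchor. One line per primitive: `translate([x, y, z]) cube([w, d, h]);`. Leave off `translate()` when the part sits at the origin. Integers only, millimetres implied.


translate([234, 238, 0]) cube([552, 295, 16]);
translate([234, 238, 16]) cube([552, 16, 77]);
translate([234, 517, 16]) cube([552, 16, 77]);
translate([234, 254, 16]) cube([16, 263, 77]);
translate([770, 254, 16]) cube([16, 263, 77]);


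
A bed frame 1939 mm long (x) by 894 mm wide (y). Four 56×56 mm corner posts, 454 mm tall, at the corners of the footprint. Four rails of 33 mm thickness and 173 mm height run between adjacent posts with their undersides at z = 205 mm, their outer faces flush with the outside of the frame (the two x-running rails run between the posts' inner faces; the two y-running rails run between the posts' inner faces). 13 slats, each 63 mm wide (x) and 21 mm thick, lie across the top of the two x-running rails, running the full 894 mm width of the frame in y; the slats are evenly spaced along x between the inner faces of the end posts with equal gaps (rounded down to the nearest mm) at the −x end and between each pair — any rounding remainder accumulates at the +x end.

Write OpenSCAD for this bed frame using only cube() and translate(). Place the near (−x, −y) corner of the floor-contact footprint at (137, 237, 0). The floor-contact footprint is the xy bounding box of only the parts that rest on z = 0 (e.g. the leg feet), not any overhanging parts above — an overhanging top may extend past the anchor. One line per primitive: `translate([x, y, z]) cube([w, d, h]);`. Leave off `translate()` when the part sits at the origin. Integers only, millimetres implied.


translate([137, 237, 0]) cube([56, 56, 454]);
translate([137, 1075, 0]) cube([56, 56, 454]);
translate([2020, 237, 0]) cube([56, 56, 454]);
translate([2020, 1075, 0]) cube([56, 56, 454]);
translate([193, 237, 205]) cube([1827, 33, 173]);
translate([193, 1098, 205]) cube([1827, 33, 173]);
translate([137, 293, 205]) cube([33, 782, 173]);
translate([2043, 293, 205]) cube([33, 782, 173]);
translate([265, 237, 378]) cube([63, 894, 21]);
translate([400, 237, 378]) cube([63, 894, 21]);
translate([535, 237, 378]) cube([63, 894, 21]);
translate([670, 237, 378]) cube([63, 894, 21]);
translate([805, 237, 378]) cube([63, 894, 21]);
translate([940, 237, 378]) cube([63, 894, 21]);
translate([1075, 237, 378]) cube([63, 894, 21]);
translate([1210, 237, 378]) cube([63, 894, 21]);
translate([1345, 237, 378]) cube([63, 894, 21]);
translate([1480, 237, 378]) cube([63, 894, 21]);
translate([1615, 237, 378]) cube([63, 894, 21]);
translate([1750, 237, 378]) cube([63, 894, 21]);
translate([1885, 237, 378]) cube([63, 894, 21]);


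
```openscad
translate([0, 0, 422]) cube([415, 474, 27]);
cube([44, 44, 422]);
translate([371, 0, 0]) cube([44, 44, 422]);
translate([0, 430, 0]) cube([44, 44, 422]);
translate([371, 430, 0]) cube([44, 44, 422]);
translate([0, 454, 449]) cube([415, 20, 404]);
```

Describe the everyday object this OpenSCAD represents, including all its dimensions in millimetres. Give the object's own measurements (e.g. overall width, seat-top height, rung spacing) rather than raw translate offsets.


A chair. The seat is a 415×474×27 mm slab with its top at z = 449 mm, on four 44×44 mm corner legs (flush with the seat edges, standing on z = 0). A flat backrest 20 mm thick, 404 mm tall, spans the full seat width and rises from the seat top along its +y edge, rear face flush with the rear of the seat.


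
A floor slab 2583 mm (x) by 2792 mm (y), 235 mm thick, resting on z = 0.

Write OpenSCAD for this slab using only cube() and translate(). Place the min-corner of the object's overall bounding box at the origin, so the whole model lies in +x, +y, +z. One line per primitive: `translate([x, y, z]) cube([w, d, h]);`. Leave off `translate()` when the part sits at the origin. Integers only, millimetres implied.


cube([2583, 2792, 235]);


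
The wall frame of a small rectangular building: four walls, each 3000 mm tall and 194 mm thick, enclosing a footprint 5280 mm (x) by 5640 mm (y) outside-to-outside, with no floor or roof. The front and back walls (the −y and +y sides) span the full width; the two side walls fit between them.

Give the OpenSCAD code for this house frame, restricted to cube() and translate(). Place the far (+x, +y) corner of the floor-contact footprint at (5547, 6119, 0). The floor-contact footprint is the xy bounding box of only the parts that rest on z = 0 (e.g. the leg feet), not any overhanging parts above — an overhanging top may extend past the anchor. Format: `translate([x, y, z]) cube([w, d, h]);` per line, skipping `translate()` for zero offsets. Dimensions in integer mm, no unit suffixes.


translate([267, 479, 0]) cube([5280, 194, 3000]);
translate([267, 5925, 0]) cube([5280, 194, 3000]);
translate([267, 673, 0]) cube([194, 5252, 3000]);
translate([5353, 673, 0]) cube([194, 5252, 3000]);


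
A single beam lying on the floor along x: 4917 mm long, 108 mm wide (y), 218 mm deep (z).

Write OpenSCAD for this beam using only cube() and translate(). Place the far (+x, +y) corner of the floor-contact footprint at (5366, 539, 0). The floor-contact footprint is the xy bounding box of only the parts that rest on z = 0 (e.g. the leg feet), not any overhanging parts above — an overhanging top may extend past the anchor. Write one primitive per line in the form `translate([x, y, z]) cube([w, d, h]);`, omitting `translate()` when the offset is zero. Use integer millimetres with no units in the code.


translate([449, 431, 0]) cube([4917, 108, 218]);


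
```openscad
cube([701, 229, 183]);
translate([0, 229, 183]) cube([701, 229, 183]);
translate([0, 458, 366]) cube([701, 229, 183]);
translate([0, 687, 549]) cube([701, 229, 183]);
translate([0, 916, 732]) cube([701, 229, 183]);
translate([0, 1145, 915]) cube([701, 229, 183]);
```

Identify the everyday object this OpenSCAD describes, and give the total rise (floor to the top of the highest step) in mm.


A staircase. The total rise is 1098 mm.

6 identical blocks, each offset up and back from the previous — a staircase. Each step is 183 mm tall and there are 6 of them, so the total rise is 6 × 183 = 1098 mm.


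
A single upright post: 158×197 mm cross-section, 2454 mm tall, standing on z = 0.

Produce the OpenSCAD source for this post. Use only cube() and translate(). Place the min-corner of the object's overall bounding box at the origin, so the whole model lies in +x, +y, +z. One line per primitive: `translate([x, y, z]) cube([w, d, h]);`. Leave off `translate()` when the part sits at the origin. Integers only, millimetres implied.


cube([158, 197, 2454]);


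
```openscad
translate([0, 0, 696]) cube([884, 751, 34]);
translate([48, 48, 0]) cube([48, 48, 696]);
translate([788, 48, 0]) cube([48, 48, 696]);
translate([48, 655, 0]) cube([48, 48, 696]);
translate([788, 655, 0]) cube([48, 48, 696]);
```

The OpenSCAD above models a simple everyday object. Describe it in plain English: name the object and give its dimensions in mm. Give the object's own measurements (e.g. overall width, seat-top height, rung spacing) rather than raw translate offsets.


A table: top 884 mm (x) × 751 mm (y), 34 mm thick, upper face at z = 730 mm, on four 48×48 mm square legs, each inset 48 mm from the nearest pair of top edges from z = 0 to the bottom of the top.


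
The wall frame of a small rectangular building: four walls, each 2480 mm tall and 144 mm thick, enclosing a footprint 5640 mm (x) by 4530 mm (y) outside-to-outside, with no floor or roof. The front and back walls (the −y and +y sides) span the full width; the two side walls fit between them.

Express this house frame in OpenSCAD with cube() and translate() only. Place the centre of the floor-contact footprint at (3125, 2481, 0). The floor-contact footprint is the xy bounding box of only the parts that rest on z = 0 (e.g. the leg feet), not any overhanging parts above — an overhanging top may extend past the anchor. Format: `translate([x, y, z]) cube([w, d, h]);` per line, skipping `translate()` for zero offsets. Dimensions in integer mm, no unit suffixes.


translate([305, 216, 0]) cube([5640, 144, 2480]);
translate([305, 4602, 0]) cube([5640, 144, 2480]);
translate([305, 360, 0]) cube([144, 4242, 2480]);
translate([5801, 360, 0]) cube([144, 4242, 2480]);


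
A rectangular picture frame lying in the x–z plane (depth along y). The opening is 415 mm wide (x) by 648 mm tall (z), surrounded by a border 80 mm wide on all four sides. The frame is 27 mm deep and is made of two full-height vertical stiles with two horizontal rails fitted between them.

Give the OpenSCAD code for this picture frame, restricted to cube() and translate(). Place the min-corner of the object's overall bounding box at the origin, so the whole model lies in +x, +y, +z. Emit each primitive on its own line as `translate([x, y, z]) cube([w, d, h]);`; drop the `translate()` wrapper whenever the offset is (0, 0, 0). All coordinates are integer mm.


cube([80, 27, 808]);
translate([495, 0, 0]) cube([80, 27, 808]);
translate([80, 0, 0]) cube([415, 27, 80]);
translate([80, 0, 728]) cube([415, 27, 80]);


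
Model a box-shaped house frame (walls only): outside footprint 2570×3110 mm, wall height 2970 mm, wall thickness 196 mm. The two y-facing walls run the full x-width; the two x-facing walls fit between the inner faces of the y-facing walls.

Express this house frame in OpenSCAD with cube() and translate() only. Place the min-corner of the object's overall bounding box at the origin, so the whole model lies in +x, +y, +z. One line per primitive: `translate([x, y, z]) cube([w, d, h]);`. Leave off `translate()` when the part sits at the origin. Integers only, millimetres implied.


cube([2570, 196, 2970]);
translate([0, 2914, 0]) cube([2570, 196, 2970]);
translate([0, 196, 0]) cube([196, 2718, 2970]);
translate([2374, 196, 0]) cube([196, 2718, 2970]);
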